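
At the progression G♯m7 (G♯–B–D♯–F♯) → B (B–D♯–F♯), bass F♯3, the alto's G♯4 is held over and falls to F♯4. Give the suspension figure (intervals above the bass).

9–8 suspension.

At the second chord the bass is F♯3. The suspended G♯4 lies a ninth above the bass; after resolving down by step to F♯4, the interval above the bass becomes an octave.
Suspension figures are named by those two intervals: 9–8.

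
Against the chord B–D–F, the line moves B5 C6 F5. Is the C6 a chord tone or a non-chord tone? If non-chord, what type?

Non-chord tone — an escape tone.

The harmony at that moment is B diminished triad (B, D, F); C6 is not a chord tone.
It is approached by step up from B5 and left by leap down to F5.
Step in, leap out — an escape tone.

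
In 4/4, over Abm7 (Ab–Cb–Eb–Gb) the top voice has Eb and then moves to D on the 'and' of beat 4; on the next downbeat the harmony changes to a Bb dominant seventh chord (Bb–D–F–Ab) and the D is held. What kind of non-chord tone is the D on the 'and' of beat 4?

Anticipation.

The harmony at that moment is Ab minor seventh chord (Ab, Cb, Eb, Gb); D is not a chord tone.
It is approached by step down from Eb and then sustained as the same pitch into the next harmony.
Arriving early and becoming a chord tone when the harmony changes — an anticipation.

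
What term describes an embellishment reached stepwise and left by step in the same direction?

Passing tone.

Approach: by step. Departure: by step, continuing in the same direction.
Stepwise on both sides with no change of direction means the note fills in the space between two different chord tones — a passing tone. (Had it turned back to its starting note it would be a neighbor tone instead.)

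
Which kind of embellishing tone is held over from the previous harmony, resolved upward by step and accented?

Approach: by preparation — the pitch is first a chord tone, then held (tied or repeated) while the harmony changes under it. Departure: up by step. Metric position: strong.
A prepared dissonance that resolves upward by step — a retardation. (The same figure resolving downward would be a suspension.)

Retardation.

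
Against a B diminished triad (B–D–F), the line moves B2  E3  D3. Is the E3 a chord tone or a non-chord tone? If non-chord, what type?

The harmony at that moment is B diminished triad (B, D, F); E3 is not a chord tone.
It is approached by leap up from B2 and left by step down to D3.
Leap in, step out — an appoggiatura.

Non-chord tone — an appoggiatura.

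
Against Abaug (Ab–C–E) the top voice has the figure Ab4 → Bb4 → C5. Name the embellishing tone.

The harmony at that moment is Ab augmented triad (Ab, C, E); Bb4 is not a chord tone.
It is approached by step up from Ab4 and left by step up to C5.
Step in, step out in the same direction — a passing tone.

Bb4 is a passing tone.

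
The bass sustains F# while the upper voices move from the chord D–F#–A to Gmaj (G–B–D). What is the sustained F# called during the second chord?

Pedal tone (pedal point).

The harmony at that moment is G major triad (G, B, D); F# is not a chord tone.
It is held over (the same pitch as the preceding F#) and then sustained as the same pitch into the next harmony.
Sustained through a change of harmony — a pedal tone.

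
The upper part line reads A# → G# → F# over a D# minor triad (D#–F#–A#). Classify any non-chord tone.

G# is a passing tone.

The harmony at that moment is D# minor triad (D#, F#, A#); G# is not a chord tone.
It is approached by step down from A# and left by step down to F#.
Step in, step out in the same direction — a passing tone.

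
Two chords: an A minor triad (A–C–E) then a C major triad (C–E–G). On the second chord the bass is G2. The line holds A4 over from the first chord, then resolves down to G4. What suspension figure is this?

At the second chord the bass is G2. The suspended A4 lies a ninth above the bass; after resolving down by step to G4, the interval above the bass becomes an octave.
Suspension figures are named by those two intervals: 9–8.

9–8 suspension.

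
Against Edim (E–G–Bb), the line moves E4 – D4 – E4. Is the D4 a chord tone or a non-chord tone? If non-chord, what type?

Non-chord tone — a neighbor tone.

The harmony at that moment is E diminished triad (E, G, Bb); D4 is not a chord tone.
It is approached by step down from E4 and left by step up to E4.
Step away and step back to the same note — a neighbor tone (lower neighbor).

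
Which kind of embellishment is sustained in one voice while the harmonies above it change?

Approach: none. Departure: none — a single pitch is sustained while the chords change around it, passing through harmonies that do not contain it.
No melodic motion at all; the dissonance is created entirely by the moving harmonies against the stationary note — a pedal tone (pedal point).

Pedal tone.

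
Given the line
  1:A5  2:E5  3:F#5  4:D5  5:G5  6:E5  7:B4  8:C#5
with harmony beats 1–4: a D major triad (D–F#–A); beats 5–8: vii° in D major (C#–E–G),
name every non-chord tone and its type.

The harmony at that moment is D major triad (D, F#, A); E5 is not a chord tone.
It is approached by leap down from A5 and left by step up to F#5.
Leap in, step out — an appoggiatura.
The harmony at that moment is C# diminished triad (C#, E, G); B4 is not a chord tone.
It is approached by leap down from E5 and left by step up to C#5.
Leap in, step out — an appoggiatura.

E5 (beat 2) — appoggiatura; B4 (beat 7) — appoggiatura.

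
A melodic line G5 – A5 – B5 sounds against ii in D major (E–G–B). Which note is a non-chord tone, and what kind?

A5 is a passing tone.

The harmony at that moment is E minor triad (E, G, B); A5 is not a chord tone.
It is approached by step up from G5 and left by step up to B5.
Step in, step out in the same direction — a passing tone.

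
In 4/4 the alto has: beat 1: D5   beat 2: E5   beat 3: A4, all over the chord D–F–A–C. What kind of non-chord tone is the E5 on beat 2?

The harmony at that moment is D minor seventh chord (D, F, A, C); E5 is not a chord tone.
It is approached by step up from D5 and left by leap down to A4.
Step in, leap out, on a weak beat — an escape tone.

Escape tone.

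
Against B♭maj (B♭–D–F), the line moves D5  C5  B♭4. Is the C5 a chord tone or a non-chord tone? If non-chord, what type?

Non-chord tone — a passing tone.

The harmony at that moment is B♭ major triad (B♭, D, F); C5 is not a chord tone.
It is approached by step down from D5 and left by step down to B♭4.
Step in, step out in the same direction — a passing tone.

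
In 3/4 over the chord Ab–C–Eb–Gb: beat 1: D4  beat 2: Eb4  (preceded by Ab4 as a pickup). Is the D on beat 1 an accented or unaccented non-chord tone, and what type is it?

Accented appoggiatura.

The harmony at that moment is Ab dominant seventh chord (Ab, C, Eb, Gb); D4 is not a chord tone.
It is approached by leap down from Ab4 and left by step up to Eb4.
Leap in, step out — an appoggiatura.
It falls on the downbeat, so it is accented.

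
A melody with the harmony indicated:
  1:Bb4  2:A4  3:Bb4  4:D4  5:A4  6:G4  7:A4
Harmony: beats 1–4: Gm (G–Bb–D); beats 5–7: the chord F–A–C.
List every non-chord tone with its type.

A4 (beat 2) — neighbor tone; G4 (beat 6) — neighbor tone.

The harmony at that moment is G minor triad (G, Bb, D); A4 is not a chord tone.
It is approached by step down from Bb4 and left by step up to Bb4.
Step away and step back to the same note — a neighbor tone (lower neighbor).
The harmony at that moment is F major triad (F, A, C); G4 is not a chord tone.
It is approached by step down from A4 and left by step up to A4.
Step away and step back to the same note — a neighbor tone (lower neighbor).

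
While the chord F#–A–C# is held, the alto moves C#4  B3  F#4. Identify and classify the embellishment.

The harmony at that moment is F# minor triad (F#, A, C#); B3 is not a chord tone.
It is approached by step down from C#4 and left by leap up to F#4.
Step in, leap out — an escape tone.

B3 is an escape tone.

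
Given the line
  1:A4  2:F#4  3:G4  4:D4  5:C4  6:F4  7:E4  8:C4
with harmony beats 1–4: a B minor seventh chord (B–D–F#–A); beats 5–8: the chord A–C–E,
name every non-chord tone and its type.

The harmony at that moment is B minor seventh chord (B, D, F#, A); G4 is not a chord tone.
It is approached by step up from F#4 and left by leap down to D4.
Step in, leap out — an escape tone.
The harmony at that moment is A minor triad (A, C, E); F4 is not a chord tone.
It is approached by leap up from C4 and left by step down to E4.
Leap in, step out — an appoggiatura.

G4 (beat 3) — escape tone; F4 (beat 6) — appoggiatura.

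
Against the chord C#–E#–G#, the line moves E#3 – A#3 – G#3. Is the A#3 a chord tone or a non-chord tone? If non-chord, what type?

The harmony at that moment is C# major triad (C#, E#, G#); A#3 is not a chord tone.
It is approached by leap up from E#3 and left by step down to G#3.
Leap in, step out — an appoggiatura.

Non-chord tone — an appoggiatura.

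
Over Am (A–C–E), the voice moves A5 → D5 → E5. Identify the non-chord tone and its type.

D5 is an appoggiatura.

The harmony at that moment is A minor triad (A, C, E); D5 is not a chord tone.
It is approached by leap down from A5 and left by step up to E5.
Leap in, step out — an appoggiatura.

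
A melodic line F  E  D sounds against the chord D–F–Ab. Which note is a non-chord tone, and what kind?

E is a passing tone.

The harmony at that moment is D diminished triad (D, F, Ab); E is not a chord tone.
It is approached by step down from F and left by step down to D.
Step in, step out in the same direction — a passing tone.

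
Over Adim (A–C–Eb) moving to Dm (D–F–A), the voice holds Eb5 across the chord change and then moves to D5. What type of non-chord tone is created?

The harmony at that moment is D minor triad (D, F, A); Eb5 is not a chord tone.
It is held over (the same pitch as the preceding Eb5) and left by step down to D5.
Held over from the previous chord and resolving down by step — a suspension.

Eb5 is a suspension.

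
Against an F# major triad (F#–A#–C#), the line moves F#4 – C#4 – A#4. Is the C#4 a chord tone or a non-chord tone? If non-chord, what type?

F# major triad contains F#, A#, C#; C# is the fifth, so it is a chord tone.

Chord tone (the fifth of F# major triad).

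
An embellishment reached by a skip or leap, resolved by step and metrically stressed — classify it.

Appoggiatura.

Approach: by leap. Departure: by step. Metric position: strong.
Leap in, step out, in a metrically strong position — an appoggiatura. (It is the mirror image of the escape tone, which steps in and leaps out from a weak position.)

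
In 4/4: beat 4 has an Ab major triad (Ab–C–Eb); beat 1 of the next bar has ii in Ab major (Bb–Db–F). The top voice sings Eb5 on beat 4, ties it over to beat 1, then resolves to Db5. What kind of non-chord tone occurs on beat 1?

Suspension.

The harmony at that moment is Bb minor triad (Bb, Db, F); Eb5 is not a chord tone.
It is held over (the same pitch as the preceding Eb5) and left by step down to Db5.
Held over from the previous chord and resolving down by step — a suspension.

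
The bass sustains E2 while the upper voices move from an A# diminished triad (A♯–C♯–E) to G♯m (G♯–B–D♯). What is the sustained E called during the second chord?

Pedal tone (pedal point).

The harmony at that moment is G♯ minor triad (G♯, B, D♯); E2 is not a chord tone.
It is held over (the same pitch as the preceding E2) and then sustained as the same pitch into the next harmony.
Sustained through a change of harmony — a pedal tone.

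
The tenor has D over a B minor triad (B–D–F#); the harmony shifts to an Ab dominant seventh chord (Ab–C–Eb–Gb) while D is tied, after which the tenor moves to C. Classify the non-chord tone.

The harmony at that moment is Ab dominant seventh chord (Ab, C, Eb, Gb); D is not a chord tone.
It is held over (the same pitch as the preceding D) and left by step down to C.
Held over from the previous chord and resolving down by step — a suspension.

D is a suspension.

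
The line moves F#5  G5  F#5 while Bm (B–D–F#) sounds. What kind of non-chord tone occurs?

The harmony at that moment is B minor triad (B, D, F#); G5 is not a chord tone.
It is approached by step up from F#5 and left by step down to F#5.
Step away and step back to the same note — a neighbor tone (upper neighbor).

G5 is a neighbor tone.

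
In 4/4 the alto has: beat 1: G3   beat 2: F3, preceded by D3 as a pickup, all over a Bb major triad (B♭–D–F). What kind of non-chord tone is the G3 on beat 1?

Appoggiatura.

The harmony at that moment is B♭ major triad (B♭, D, F); G3 is not a chord tone.
It is approached by leap up from D3 and left by step down to F3.
Leap in, step out, metrically accented — an appoggiatura.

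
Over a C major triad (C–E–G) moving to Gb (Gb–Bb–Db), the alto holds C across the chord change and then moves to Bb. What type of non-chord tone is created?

C is a suspension.

The harmony at that moment is Gb major triad (Gb, Bb, Db); C is not a chord tone.
It is held over (the same pitch as the preceding C) and left by step down to Bb.
Held over from the previous chord and resolving down by step — a suspension.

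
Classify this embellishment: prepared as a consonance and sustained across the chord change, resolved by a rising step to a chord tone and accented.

Approach: by preparation — the pitch is first a chord tone, then held (tied or repeated) while the harmony changes under it. Departure: up by step. Metric position: strong.
A prepared dissonance that resolves upward by step — a retardation. (The same figure resolving downward would be a suspension.)

Retardation.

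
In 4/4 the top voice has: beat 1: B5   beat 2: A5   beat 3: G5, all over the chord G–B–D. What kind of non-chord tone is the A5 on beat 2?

Passing tone.

The harmony at that moment is G major triad (G, B, D); A5 is not a chord tone.
It is approached by step down from B5 and left by step down to G5.
Step in, step out in the same direction — a passing tone.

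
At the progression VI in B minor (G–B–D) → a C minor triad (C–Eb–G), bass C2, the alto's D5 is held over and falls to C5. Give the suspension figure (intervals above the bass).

At the second chord the bass is C2. The suspended D5 lies a ninth above the bass; after resolving down by step to C5, the interval above the bass becomes an octave.
Suspension figures are named by those two intervals: 9–8.

9–8 suspension.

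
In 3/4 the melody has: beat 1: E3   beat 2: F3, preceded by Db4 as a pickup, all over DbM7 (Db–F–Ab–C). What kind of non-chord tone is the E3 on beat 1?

The harmony at that moment is Db major seventh chord (Db, F, Ab, C); E3 is not a chord tone.
It is approached by leap down from Db4 and left by step up to F3.
Leap in, step out, metrically accented — an appoggiatura.

Appoggiatura.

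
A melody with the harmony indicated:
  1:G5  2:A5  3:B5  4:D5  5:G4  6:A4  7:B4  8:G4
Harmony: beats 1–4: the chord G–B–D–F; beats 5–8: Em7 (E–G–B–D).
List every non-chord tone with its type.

A5 (beat 2) — passing tone; A4 (beat 6) — passing tone.

The harmony at that moment is G dominant seventh chord (G, B, D, F); A5 is not a chord tone.
It is approached by step up from G5 and left by step up to B5.
Step in, step out in the same direction — a passing tone.
The harmony at that moment is E minor seventh chord (E, G, B, D); A4 is not a chord tone.
It is approached by step up from G4 and left by step up to B4.
Step in, step out in the same direction — a passing tone.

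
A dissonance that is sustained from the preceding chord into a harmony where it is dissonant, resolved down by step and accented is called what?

Suspension.

Approach: by preparation — the pitch is first a chord tone, then held (tied or repeated) while the harmony changes under it. Departure: down by step. Metric position: strong.
A prepared dissonance that resolves downward by step — a suspension. (The same figure resolving upward would be a retardation.)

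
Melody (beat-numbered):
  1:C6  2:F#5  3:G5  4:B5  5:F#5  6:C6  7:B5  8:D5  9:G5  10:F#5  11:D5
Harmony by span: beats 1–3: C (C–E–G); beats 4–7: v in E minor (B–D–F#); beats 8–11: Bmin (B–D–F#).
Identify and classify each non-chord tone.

F#5 (beat 2) — appoggiatura; C6 (beat 6) — appoggiatura; G5 (beat 9) — appoggiatura.

The harmony at that moment is C major triad (C, E, G); F#5 is not a chord tone.
It is approached by leap down from C6 and left by step up to G5.
Leap in, step out — an appoggiatura.
The harmony at that moment is B minor triad (B, D, F#); C6 is not a chord tone.
It is approached by leap up from F#5 and left by step down to B5.
Leap in, step out — an appoggiatura.
The harmony at that moment is B minor triad (B, D, F#); G5 is not a chord tone.
It is approached by leap up from D5 and left by step down to F#5.
Leap in, step out — an appoggiatura.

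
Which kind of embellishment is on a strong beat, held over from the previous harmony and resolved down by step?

Approach: by preparation — the pitch is first a chord tone, then held (tied or repeated) while the harmony changes under it. Departure: down by step. Metric position: strong.
A prepared dissonance that resolves downward by step — a suspension. (The same figure resolving upward would be a retardation.)

Suspension.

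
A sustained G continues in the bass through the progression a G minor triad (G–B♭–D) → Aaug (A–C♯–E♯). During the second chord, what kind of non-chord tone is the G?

Pedal tone (pedal point).

The harmony at that moment is A augmented triad (A, C♯, E♯); G is not a chord tone.
It is held over (the same pitch as the preceding G) and then sustained as the same pitch into the next harmony.
Sustained through a change of harmony — a pedal tone.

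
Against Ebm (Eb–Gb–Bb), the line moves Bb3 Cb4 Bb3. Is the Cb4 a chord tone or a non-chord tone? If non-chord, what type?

The harmony at that moment is Eb minor triad (Eb, Gb, Bb); Cb4 is not a chord tone.
It is approached by step up from Bb3 and left by step down to Bb3.
Step away and step back to the same note — a neighbor tone (upper neighbor).

Non-chord tone — a neighbor tone.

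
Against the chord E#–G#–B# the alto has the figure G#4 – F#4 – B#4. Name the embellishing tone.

F#4 is an escape tone.

The harmony at that moment is E# minor triad (E#, G#, B#); F#4 is not a chord tone.
It is approached by step down from G#4 and left by leap up to B#4.
Step in, leap out — an escape tone.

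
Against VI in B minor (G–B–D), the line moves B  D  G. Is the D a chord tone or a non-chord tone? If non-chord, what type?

G major triad contains G, B, D; D is the fifth, so it is a chord tone.

Chord tone (the fifth of G major triad).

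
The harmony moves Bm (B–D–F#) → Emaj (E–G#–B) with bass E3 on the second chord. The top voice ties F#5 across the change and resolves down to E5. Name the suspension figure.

At the second chord the bass is E3. The suspended F#5 lies a ninth above the bass; after resolving down by step to E5, the interval above the bass becomes an octave.
Suspension figures are named by those two intervals: 9–8.

9–8 suspension.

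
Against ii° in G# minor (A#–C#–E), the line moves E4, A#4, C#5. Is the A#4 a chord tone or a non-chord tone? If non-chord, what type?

A# diminished triad contains A#, C#, E; A# is the root, so it is a chord tone.

Chord tone (the root of A# diminished triad).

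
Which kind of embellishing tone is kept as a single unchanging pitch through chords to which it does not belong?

Approach: none. Departure: none — a single pitch is sustained while the chords change around it, passing through harmonies that do not contain it.
No melodic motion at all; the dissonance is created entirely by the moving harmonies against the stationary note — a pedal tone (pedal point).

Pedal tone.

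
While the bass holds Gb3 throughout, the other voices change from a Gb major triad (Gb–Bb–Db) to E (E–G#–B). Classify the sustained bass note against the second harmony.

The harmony at that moment is E major triad (E, G#, B); Gb3 is not a chord tone.
It is held over (the same pitch as the preceding Gb3) and then sustained as the same pitch into the next harmony.
Sustained through a change of harmony — a pedal tone.

Pedal tone (pedal point).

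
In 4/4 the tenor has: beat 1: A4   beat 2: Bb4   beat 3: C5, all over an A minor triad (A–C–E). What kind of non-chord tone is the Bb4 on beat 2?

The harmony at that moment is A minor triad (A, C, E); Bb4 is not a chord tone.
It is approached by step up from A4 and left by step up to C5.
Step in, step out in the same direction — a passing tone.

Passing tone.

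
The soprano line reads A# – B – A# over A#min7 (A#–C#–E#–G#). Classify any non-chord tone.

The harmony at that moment is A# minor seventh chord (A#, C#, E#, G#); B is not a chord tone.
It is approached by step up from A# and left by step down to A#.
Step away and step back to the same note — a neighbor tone (upper neighbor).

B is a neighbor tone.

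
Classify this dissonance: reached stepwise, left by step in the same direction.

Passing tone.

Approach: by step. Departure: by step, continuing in the same direction.
Stepwise on both sides with no change of direction means the note fills in the space between two different chord tones — a passing tone. (Had it turned back to its starting note it would be a neighbor tone instead.)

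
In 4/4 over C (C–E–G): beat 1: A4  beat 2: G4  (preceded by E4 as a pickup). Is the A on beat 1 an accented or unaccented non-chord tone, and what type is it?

Accented appoggiatura.

The harmony at that moment is C major triad (C, E, G); A4 is not a chord tone.
It is approached by leap up from E4 and left by step down to G4.
Leap in, step out — an appoggiatura.
It falls on the downbeat, so it is accented.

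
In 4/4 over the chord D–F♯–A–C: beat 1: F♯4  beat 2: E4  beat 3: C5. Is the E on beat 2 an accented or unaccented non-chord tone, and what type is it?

Unaccented escape tone.

The harmony at that moment is D dominant seventh chord (D, F♯, A, C); E4 is not a chord tone.
It is approached by step down from F♯4 and left by leap up to C5.
Step in, leap out — an escape tone.
It falls on a weak beat, so it is unaccented.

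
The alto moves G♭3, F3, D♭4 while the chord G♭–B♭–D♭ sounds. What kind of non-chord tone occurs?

The harmony at that moment is G♭ major triad (G♭, B♭, D♭); F3 is not a chord tone.
It is approached by step down from G♭3 and left by leap up to D♭4.
Step in, leap out — an escape tone.

F3 is an escape tone.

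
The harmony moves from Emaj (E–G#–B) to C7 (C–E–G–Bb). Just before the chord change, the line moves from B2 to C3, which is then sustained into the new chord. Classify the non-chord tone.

The harmony at that moment is E major triad (E, G#, B); C3 is not a chord tone.
It is approached by step up from B2 and then sustained as the same pitch into the next harmony.
Arriving early and becoming a chord tone when the harmony changes — an anticipation.

C3 is an anticipation.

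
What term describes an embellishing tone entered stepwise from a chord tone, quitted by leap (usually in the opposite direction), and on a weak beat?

Escape tone.

Approach: by step. Departure: by leap. Metric position: weak.
Step in, leap out, from a weak position — an escape tone (échappée). (It is the mirror image of the appoggiatura, which leaps in and steps out on a strong beat.)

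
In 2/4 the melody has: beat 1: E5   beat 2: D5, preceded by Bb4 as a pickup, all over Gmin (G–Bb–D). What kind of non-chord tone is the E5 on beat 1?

Appoggiatura.

The harmony at that moment is G minor triad (G, Bb, D); E5 is not a chord tone.
It is approached by leap up from Bb4 and left by step down to D5.
Leap in, step out, metrically accented — an appoggiatura.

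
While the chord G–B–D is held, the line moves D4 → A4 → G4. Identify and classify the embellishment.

The harmony at that moment is G major triad (G, B, D); A4 is not a chord tone.
It is approached by leap up from D4 and left by step down to G4.
Leap in, step out — an appoggiatura.

A4 is an appoggiatura.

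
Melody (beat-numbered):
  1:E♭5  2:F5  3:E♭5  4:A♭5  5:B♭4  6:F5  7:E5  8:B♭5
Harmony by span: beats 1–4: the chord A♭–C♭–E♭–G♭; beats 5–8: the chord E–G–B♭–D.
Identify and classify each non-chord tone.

F5 (beat 2) — neighbor tone; F5 (beat 6) — appoggiatura.

The harmony at that moment is A♭ minor seventh chord (A♭, C♭, E♭, G♭); F5 is not a chord tone.
It is approached by step up from E♭5 and left by step down to E♭5.
Step away and step back to the same note — a neighbor tone (upper neighbor).
The harmony at that moment is E half-diminished seventh chord (E, G, B♭, D); F5 is not a chord tone.
It is approached by leap up from B♭4 and left by step down to E5.
Leap in, step out — an appoggiatura.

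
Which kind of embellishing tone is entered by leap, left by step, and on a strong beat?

Appoggiatura.

Approach: by leap. Departure: by step. Metric position: strong.
Leap in, step out, in a metrically strong position — an appoggiatura. (It is the mirror image of the escape tone, which steps in and leaps out from a weak position.)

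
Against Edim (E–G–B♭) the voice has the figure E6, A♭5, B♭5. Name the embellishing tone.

A♭5 is an appoggiatura.

The harmony at that moment is E diminished triad (E, G, B♭); A♭5 is not a chord tone.
It is approached by leap down from E6 and left by step up to B♭5.
Leap in, step out — an appoggiatura.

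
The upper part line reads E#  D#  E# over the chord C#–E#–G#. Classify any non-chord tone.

The harmony at that moment is C# major triad (C#, E#, G#); D# is not a chord tone.
It is approached by step down from E# and left by step up to E#.
Step away and step back to the same note — a neighbor tone (lower neighbor).

D# is a neighbor tone.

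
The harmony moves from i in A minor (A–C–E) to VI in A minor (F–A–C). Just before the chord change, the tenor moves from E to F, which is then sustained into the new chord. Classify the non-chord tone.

The harmony at that moment is A minor triad (A, C, E); F is not a chord tone.
It is approached by step up from E and then sustained as the same pitch into the next harmony.
Arriving early and becoming a chord tone when the harmony changes — an anticipation.

F is an anticipation.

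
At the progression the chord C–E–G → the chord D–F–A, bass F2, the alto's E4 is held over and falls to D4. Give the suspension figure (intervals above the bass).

7–6 suspension.

At the second chord the bass is F2. The suspended E4 lies a seventh above the bass; after resolving down by step to D4, the interval above the bass becomes a sixth.
Suspension figures are named by those two intervals: 7–6.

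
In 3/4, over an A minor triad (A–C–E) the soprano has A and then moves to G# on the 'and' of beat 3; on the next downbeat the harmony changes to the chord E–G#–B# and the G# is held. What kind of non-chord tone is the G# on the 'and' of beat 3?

The harmony at that moment is A minor triad (A, C, E); G# is not a chord tone.
It is approached by step down from A and then sustained as the same pitch into the next harmony.
Arriving early and becoming a chord tone when the harmony changes — an anticipation.

Anticipation.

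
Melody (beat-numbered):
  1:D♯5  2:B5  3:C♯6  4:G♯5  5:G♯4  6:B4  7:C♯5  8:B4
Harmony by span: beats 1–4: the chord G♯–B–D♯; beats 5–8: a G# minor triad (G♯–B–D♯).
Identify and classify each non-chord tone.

The harmony at that moment is G♯ minor triad (G♯, B, D♯); C♯6 is not a chord tone.
It is approached by step up from B5 and left by leap down to G♯5.
Step in, leap out — an escape tone.
The harmony at that moment is G♯ minor triad (G♯, B, D♯); C♯5 is not a chord tone.
It is approached by step up from B4 and left by step down to B4.
Step away and step back to the same note — a neighbor tone (upper neighbor).

C♯6 (beat 3) — escape tone; C♯5 (beat 7) — neighbor tone.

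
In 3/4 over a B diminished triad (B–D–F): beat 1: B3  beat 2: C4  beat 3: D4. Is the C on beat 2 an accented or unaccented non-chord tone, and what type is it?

Unaccented passing tone.

The harmony at that moment is B diminished triad (B, D, F); C4 is not a chord tone.
It is approached by step up from B3 and left by step up to D4.
Step in, step out in the same direction — a passing tone.
It falls on a weak beat, so it is unaccented.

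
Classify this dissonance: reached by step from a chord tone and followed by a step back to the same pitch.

Neighbor tone.

Approach: by step. Departure: by step in the opposite direction, back to the starting pitch.
Stepwise on both sides but reversing to return to the same chord tone — a neighbor tone. (Had it continued onward in the same direction it would be a passing tone instead.)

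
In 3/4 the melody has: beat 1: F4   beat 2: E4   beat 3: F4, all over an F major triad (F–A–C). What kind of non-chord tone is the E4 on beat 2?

Lower neighbor tone.

The harmony at that moment is F major triad (F, A, C); E4 is not a chord tone.
It is approached by step down from F4 and left by step up to F4.
Step away and step back to the same note — a neighbor tone (lower neighbor).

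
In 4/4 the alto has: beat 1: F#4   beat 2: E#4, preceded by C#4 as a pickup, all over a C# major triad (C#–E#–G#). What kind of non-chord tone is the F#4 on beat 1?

Appoggiatura.

The harmony at that moment is C# major triad (C#, E#, G#); F#4 is not a chord tone.
It is approached by leap up from C#4 and left by step down to E#4.
Leap in, step out, metrically accented — an appoggiatura.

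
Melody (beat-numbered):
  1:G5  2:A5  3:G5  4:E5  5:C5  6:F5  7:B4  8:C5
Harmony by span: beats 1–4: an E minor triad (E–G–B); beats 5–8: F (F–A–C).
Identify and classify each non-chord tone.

A5 (beat 2) — neighbor tone; B4 (beat 7) — appoggiatura.

The harmony at that moment is E minor triad (E, G, B); A5 is not a chord tone.
It is approached by step up from G5 and left by step down to G5.
Step away and step back to the same note — a neighbor tone (upper neighbor).
The harmony at that moment is F major triad (F, A, C); B4 is not a chord tone.
It is approached by leap down from F5 and left by step up to C5.
Leap in, step out — an appoggiatura.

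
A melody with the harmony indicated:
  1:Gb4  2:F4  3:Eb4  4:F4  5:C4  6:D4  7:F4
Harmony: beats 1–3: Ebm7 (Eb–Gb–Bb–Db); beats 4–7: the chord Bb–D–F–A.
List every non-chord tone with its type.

The harmony at that moment is Eb minor seventh chord (Eb, Gb, Bb, Db); F4 is not a chord tone.
It is approached by step down from Gb4 and left by step down to Eb4.
Step in, step out in the same direction — a passing tone.
The harmony at that moment is Bb major seventh chord (Bb, D, F, A); C4 is not a chord tone.
It is approached by leap down from F4 and left by step up to D4.
Leap in, step out — an appoggiatura.

F4 (beat 2) — passing tone; C4 (beat 5) — appoggiatura.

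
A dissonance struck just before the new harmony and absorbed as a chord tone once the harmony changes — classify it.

Approach: ahead of the chord change (typically by step), so it is dissonant against the current harmony. Departure: none — the same pitch is restated or held and is a chord tone of the new harmony.
Dissonant first, consonant once the harmony catches up: the note simply arrives early — an anticipation. (The reverse timing, consonant first and dissonant after the change, would be a suspension or retardation.)

Anticipation.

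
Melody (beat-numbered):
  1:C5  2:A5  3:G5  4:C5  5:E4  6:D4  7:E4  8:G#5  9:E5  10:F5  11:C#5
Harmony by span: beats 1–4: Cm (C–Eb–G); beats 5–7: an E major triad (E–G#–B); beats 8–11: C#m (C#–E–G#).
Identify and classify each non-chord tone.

A5 (beat 2) — appoggiatura; D4 (beat 6) — neighbor tone; F5 (beat 10) — escape tone.

The harmony at that moment is C minor triad (C, Eb, G); A5 is not a chord tone.
It is approached by leap up from C5 and left by step down to G5.
Leap in, step out — an appoggiatura.
The harmony at that moment is E major triad (E, G#, B); D4 is not a chord tone.
It is approached by step down from E4 and left by step up to E4.
Step away and step back to the same note — a neighbor tone (lower neighbor).
The harmony at that moment is C# minor triad (C#, E, G#); F5 is not a chord tone.
It is approached by step up from E5 and left by leap down to C#5.
Step in, leap out — an escape tone.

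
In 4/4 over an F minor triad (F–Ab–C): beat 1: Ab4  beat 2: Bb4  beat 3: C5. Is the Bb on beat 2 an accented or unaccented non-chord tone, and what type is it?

Unaccented passing tone.

The harmony at that moment is F minor triad (F, Ab, C); Bb4 is not a chord tone.
It is approached by step up from Ab4 and left by step up to C5.
Step in, step out in the same direction — a passing tone.
It falls on a weak beat, so it is unaccented.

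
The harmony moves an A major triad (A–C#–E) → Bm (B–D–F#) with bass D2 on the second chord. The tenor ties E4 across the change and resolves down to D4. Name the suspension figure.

At the second chord the bass is D2. The suspended E4 lies a ninth above the bass; after resolving down by step to D4, the interval above the bass becomes an octave.
Suspension figures are named by those two intervals: 9–8.

9–8 suspension.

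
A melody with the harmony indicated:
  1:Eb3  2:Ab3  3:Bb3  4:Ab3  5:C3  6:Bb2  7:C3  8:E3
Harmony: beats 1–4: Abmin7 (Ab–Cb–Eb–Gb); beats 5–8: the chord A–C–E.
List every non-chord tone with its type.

The harmony at that moment is Ab minor seventh chord (Ab, Cb, Eb, Gb); Bb3 is not a chord tone.
It is approached by step up from Ab3 and left by step down to Ab3.
Step away and step back to the same note — a neighbor tone (upper neighbor).
The harmony at that moment is A minor triad (A, C, E); Bb2 is not a chord tone.
It is approached by step down from C3 and left by step up to C3.
Step away and step back to the same note — a neighbor tone (lower neighbor).

Bb3 (beat 3) — neighbor tone; Bb2 (beat 6) — neighbor tone.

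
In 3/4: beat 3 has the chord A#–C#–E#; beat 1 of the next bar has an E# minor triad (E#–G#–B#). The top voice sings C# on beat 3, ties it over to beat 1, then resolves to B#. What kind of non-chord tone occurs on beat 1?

Suspension.

The harmony at that moment is E# minor triad (E#, G#, B#); C# is not a chord tone.
It is held over (the same pitch as the preceding C#) and left by step down to B#.
Held over from the previous chord and resolving down by step — a suspension.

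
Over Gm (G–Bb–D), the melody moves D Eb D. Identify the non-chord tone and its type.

The harmony at that moment is G minor triad (G, Bb, D); Eb is not a chord tone.
It is approached by step up from D and left by step down to D.
Step away and step back to the same note — a neighbor tone (upper neighbor).

Eb is a neighbor tone.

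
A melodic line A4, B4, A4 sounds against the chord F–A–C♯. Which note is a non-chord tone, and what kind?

The harmony at that moment is F augmented triad (F, A, C♯); B4 is not a chord tone.
It is approached by step up from A4 and left by step down to A4.
Step away and step back to the same note — a neighbor tone (upper neighbor).

B4 is a neighbor tone.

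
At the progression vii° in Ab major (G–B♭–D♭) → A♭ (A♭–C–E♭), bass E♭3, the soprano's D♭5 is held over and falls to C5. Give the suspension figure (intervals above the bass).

7–6 suspension.

At the second chord the bass is E♭3. The suspended D♭5 lies a seventh above the bass; after resolving down by step to C5, the interval above the bass becomes a sixth.
Suspension figures are named by those two intervals: 7–6.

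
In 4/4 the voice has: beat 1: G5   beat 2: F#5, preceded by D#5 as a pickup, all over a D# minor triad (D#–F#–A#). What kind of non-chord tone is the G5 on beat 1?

Appoggiatura.

The harmony at that moment is D# minor triad (D#, F#, A#); G5 is not a chord tone.
It is approached by leap up from D#5 and left by step down to F#5.
Leap in, step out, metrically accented — an appoggiatura.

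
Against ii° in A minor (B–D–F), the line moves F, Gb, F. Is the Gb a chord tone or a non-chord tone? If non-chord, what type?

The harmony at that moment is B diminished triad (B, D, F); Gb is not a chord tone.
It is approached by step up from F and left by step down to F.
Step away and step back to the same note — a neighbor tone (upper neighbor).

Non-chord tone — a neighbor tone.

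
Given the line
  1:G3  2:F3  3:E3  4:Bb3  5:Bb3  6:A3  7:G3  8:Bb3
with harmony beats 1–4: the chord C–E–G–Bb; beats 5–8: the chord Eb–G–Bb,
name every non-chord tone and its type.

The harmony at that moment is C dominant seventh chord (C, E, G, Bb); F3 is not a chord tone.
It is approached by step down from G3 and left by step down to E3.
Step in, step out in the same direction — a passing tone.
The harmony at that moment is Eb major triad (Eb, G, Bb); A3 is not a chord tone.
It is approached by step down from Bb3 and left by step down to G3.
Step in, step out in the same direction — a passing tone.

F3 (beat 2) — passing tone; A3 (beat 6) — passing tone.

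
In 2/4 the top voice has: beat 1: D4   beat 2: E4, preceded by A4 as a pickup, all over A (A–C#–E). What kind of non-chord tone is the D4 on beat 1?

Appoggiatura.

The harmony at that moment is A major triad (A, C#, E); D4 is not a chord tone.
It is approached by leap down from A4 and left by step up to E4.
Leap in, step out, metrically accented — an appoggiatura.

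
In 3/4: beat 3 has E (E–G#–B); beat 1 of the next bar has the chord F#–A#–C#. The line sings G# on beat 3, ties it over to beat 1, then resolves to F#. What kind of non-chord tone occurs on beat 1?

Suspension.

The harmony at that moment is F# major triad (F#, A#, C#); G# is not a chord tone.
It is held over (the same pitch as the preceding G#) and left by step down to F#.
Held over from the previous chord and resolving down by step — a suspension.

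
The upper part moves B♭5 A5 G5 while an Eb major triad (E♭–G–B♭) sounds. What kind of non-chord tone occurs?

The harmony at that moment is E♭ major triad (E♭, G, B♭); A5 is not a chord tone.
It is approached by step down from B♭5 and left by step down to G5.
Step in, step out in the same direction — a passing tone.

A5 is a passing tone.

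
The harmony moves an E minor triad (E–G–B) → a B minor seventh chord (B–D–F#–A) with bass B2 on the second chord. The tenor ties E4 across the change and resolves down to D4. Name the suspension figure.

At the second chord the bass is B2. The suspended E4 lies a fourth above the bass; after resolving down by step to D4, the interval above the bass becomes a third.
Suspension figures are named by those two intervals: 4–3.

4–3 suspension.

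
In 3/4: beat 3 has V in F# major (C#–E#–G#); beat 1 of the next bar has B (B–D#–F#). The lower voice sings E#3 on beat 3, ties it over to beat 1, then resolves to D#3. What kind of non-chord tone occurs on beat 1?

The harmony at that moment is B major triad (B, D#, F#); E#3 is not a chord tone.
It is held over (the same pitch as the preceding E#3) and left by step down to D#3.
Held over from the previous chord and resolving down by step — a suspension.

Suspension.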